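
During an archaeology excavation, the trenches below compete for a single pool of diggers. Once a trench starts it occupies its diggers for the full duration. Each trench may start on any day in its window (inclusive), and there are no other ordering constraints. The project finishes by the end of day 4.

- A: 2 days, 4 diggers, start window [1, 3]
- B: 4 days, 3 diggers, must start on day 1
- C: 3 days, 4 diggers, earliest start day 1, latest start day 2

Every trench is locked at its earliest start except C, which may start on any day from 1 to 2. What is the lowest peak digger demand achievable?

11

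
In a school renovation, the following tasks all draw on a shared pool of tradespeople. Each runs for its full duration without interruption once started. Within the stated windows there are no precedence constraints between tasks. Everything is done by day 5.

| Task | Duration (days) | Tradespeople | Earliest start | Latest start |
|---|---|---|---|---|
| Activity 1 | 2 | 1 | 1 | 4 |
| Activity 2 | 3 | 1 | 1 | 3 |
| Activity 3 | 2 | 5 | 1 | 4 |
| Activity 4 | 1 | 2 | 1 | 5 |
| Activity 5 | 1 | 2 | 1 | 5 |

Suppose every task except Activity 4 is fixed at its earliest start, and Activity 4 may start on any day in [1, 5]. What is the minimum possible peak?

9

Activity 4@1: d1:11  d2:7  d3:1  d4:0  d5:0 → peak 11
Activity 4@2: d1:9  d2:9  d3:1  d4:0  d5:0 → peak 9
Activity 4@3: d1:9  d2:7  d3:3  d4:0  d5:0 → peak 9
Activity 4@4: d1:9  d2:7  d3:1  d4:2  d5:0 → peak 9
Activity 4@5: d1:9  d2:7  d3:1  d4:0  d5:2 → peak 9
Best is Activity 4@2, peak 9.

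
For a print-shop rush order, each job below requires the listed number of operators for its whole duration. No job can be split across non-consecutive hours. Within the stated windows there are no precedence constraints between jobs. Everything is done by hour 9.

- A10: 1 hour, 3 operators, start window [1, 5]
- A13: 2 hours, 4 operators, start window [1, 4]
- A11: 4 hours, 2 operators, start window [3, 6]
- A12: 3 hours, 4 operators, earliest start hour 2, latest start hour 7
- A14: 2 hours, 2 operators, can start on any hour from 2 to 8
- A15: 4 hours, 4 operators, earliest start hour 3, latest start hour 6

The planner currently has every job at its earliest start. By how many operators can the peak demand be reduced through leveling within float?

5

Early-start peak: h1:7  h2:10  h3:12  h4:10  h5:6  h6:6  h7:0  h8:0  h9:0 ⇒ 12.
Leveled (A10@1, A13@1, A11@3, A12@3, A14@7, A15@6): h1:7  h2:4  h3:6  h4:6  h5:6  h6:6  h7:6  h8:6  h9:4 ⇒ 7.
Reduction 12 − 7 = 5.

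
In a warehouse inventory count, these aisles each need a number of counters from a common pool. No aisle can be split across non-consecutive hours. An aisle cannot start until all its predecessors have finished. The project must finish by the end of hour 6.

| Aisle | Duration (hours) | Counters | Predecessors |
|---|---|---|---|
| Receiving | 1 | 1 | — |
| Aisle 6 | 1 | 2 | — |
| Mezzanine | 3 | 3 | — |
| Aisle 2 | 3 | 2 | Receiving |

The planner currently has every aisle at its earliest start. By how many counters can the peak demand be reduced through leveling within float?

Early-start peak: h1:6  h2:5  h3:5  h4:2  h5:0  h6:0 ⇒ 6.
Leveled (Receiving@1, Aisle 6@4, Mezzanine@1, Aisle 2@4): h1:4  h2:3  h3:3  h4:4  h5:2  h6:2 ⇒ 4.
Reduction 6 − 4 = 2.

2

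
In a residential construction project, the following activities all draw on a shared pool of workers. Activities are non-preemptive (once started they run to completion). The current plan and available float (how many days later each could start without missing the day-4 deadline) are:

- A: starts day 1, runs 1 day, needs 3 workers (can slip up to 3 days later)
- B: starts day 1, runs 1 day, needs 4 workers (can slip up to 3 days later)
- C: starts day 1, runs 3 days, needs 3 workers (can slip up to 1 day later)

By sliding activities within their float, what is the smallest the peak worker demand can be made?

Early-start (A@1, B@1, C@1) gives peak 10: d1:10  d2:3  d3:3  d4:0.
Shift B→4.
Schedule A@1, B@4, C@1: d1:6  d2:3  d3:3  d4:4 — peak 6.

6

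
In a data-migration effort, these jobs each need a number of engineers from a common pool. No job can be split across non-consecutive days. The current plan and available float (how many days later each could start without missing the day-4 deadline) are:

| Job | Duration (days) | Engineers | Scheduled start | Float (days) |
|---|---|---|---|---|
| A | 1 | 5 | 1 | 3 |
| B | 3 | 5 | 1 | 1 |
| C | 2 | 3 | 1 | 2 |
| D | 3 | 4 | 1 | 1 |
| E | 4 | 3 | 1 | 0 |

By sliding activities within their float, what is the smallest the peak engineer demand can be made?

15

Early-start (A@1, B@1, C@1, D@1, E@1) gives peak 20: d1:20  d2:15  d3:12  d4:3.
Shift C→2, D→2.
Schedule A@1, B@1, C@2, D@2, E@1: d1:13  d2:15  d3:15  d4:7 — peak 15.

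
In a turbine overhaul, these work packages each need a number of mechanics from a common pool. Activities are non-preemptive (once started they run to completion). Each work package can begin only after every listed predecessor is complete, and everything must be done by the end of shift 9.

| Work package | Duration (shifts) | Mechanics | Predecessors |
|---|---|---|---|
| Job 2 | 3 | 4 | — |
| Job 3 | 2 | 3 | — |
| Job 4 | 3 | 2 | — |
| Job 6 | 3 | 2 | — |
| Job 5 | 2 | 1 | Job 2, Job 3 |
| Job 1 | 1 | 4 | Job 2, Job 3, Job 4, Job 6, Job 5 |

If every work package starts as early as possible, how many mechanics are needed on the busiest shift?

11

Early-start schedule: Job 2@1, Job 3@1, Job 4@1, Job 6@1, Job 5@4, Job 1@6.
Load per shift: shift 1: 11, shift 2: 11, shift 3: 8, shift 4: 1, shift 5: 1, shift 6: 4, shift 7: 0, shift 8: 0, shift 9: 0.
Peak is 11.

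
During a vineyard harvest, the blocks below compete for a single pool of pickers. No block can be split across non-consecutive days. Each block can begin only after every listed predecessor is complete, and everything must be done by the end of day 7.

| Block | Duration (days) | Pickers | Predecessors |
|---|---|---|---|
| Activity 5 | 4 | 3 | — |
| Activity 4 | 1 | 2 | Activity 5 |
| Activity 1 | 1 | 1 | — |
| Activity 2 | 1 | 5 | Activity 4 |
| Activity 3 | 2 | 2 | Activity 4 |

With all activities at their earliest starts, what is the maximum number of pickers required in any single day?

Early-start schedule: Activity 5@1, Activity 4@5, Activity 1@1, Activity 2@6, Activity 3@6.
Load per day: day 1: 4, day 2: 3, day 3: 3, day 4: 3, day 5: 2, day 6: 7, day 7: 2.
Peak is 7.

7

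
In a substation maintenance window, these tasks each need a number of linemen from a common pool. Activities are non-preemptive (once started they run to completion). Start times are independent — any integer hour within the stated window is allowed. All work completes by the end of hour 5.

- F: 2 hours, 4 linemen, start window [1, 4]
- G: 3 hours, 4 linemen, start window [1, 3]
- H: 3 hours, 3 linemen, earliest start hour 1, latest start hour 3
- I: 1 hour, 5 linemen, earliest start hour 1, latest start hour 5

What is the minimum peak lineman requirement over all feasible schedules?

8

Early-start (F@1, G@1, H@1, I@1) gives peak 16: h1:16  h2:11  h3:7  h4:0  h5:0.
Shift H→3, I→4.
Schedule F@1, G@1, H@3, I@4: h1:8  h2:8  h3:7  h4:8  h5:3 — peak 8.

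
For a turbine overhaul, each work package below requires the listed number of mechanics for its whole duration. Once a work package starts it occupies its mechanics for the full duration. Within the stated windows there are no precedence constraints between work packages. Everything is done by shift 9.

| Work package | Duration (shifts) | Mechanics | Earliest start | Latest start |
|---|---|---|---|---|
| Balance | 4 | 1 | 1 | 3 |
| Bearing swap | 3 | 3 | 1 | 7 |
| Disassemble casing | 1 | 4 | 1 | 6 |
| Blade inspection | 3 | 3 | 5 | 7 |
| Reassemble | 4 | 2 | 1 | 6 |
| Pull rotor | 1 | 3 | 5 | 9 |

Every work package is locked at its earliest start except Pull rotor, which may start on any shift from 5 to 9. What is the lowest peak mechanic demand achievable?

Pull rotor@5: s1:10  s2:6  s3:6  s4:3  s5:6  s6:3  s7:3  s8:0  s9:0 → peak 10
Pull rotor@6: s1:10  s2:6  s3:6  s4:3  s5:3  s6:6  s7:3  s8:0  s9:0 → peak 10
Pull rotor@7: s1:10  s2:6  s3:6  s4:3  s5:3  s6:3  s7:6  s8:0  s9:0 → peak 10
Pull rotor@8: s1:10  s2:6  s3:6  s4:3  s5:3  s6:3  s7:3  s8:3  s9:0 → peak 10
Pull rotor@9: s1:10  s2:6  s3:6  s4:3  s5:3  s6:3  s7:3  s8:0  s9:3 → peak 10
Best is Pull rotor@5, peak 10.

10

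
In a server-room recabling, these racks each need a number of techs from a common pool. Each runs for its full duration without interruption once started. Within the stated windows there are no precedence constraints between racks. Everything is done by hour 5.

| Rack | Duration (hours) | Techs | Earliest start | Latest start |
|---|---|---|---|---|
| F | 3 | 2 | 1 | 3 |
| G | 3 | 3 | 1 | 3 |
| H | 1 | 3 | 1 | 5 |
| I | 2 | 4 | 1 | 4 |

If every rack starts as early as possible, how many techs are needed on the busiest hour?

Early-start schedule: F@1, G@1, H@1, I@1.
Load per hour: hour 1: 12, hour 2: 9, hour 3: 5, hour 4: 0, hour 5: 0.
Peak is 12.

12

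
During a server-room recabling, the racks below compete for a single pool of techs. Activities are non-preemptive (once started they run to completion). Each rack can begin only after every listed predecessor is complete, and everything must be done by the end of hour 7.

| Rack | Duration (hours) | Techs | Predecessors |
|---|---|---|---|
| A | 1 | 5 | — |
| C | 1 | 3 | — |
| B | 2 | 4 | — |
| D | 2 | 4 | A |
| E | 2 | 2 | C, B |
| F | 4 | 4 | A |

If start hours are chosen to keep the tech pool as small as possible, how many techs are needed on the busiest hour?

Early-start (A@1, C@1, B@1, D@2, E@3, F@2) gives peak 12: h1:12  h2:12  h3:10  h4:6  h5:4  h6:0  h7:0.
Shift B→2, E→4, F→4.
Schedule A@1, C@1, B@2, D@2, E@4, F@4: h1:8  h2:8  h3:8  h4:6  h5:6  h6:4  h7:4 — peak 8.

8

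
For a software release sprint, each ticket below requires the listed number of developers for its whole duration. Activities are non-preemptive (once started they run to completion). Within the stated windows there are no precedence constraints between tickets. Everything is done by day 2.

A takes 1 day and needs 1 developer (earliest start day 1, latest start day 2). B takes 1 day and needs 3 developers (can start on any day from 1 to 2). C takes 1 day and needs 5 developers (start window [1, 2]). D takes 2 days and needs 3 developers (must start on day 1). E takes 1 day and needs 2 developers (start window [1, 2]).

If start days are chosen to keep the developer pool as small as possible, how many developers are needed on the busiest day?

9

Early-start (A@1, B@1, C@1, D@1, E@1) gives peak 14: d1:14  d2:3.
Shift C→2.
Schedule A@1, B@1, C@2, D@1, E@1: d1:9  d2:8 — peak 9.
Total developer-days = 17 over 2 days ⇒ peak ≥ ⌈17/2⌉ = 9, so 9 is optimal.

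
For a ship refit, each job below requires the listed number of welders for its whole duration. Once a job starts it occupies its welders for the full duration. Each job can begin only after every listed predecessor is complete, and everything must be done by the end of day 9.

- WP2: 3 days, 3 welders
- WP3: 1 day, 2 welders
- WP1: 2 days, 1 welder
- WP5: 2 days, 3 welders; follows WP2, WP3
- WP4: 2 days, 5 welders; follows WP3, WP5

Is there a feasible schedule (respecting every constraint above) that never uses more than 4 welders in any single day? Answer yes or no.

no

The minimum achievable peak is 5; 4 < 5, so no feasible schedule stays within the cap.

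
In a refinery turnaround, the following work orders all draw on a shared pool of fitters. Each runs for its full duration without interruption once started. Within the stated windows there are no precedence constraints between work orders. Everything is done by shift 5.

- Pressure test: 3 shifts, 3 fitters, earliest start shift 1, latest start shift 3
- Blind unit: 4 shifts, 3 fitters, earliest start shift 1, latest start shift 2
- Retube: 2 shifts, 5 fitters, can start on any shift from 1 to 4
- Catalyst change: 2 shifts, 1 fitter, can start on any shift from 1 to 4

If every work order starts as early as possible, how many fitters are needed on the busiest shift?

Early-start schedule: Pressure test@1, Blind unit@1, Retube@1, Catalyst change@1.
Load per shift: shift 1: 12, shift 2: 12, shift 3: 6, shift 4: 3, shift 5: 0.
Peak is 12.

12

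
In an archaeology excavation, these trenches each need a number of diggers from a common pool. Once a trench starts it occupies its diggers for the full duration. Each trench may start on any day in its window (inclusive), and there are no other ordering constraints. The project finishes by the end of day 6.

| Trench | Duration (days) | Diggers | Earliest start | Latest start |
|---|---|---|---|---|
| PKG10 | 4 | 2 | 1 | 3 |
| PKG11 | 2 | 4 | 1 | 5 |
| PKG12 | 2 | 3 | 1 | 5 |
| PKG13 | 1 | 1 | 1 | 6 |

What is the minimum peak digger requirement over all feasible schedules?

5

Early-start (PKG10@1, PKG11@1, PKG12@1, PKG13@1) gives peak 10: d1:10  d2:9  d3:2  d4:2  d5:0  d6:0.
Shift PKG11→5, PKG13→3.
Schedule PKG10@1, PKG11@5, PKG12@1, PKG13@3: d1:5  d2:5  d3:3  d4:2  d5:4  d6:4 — peak 5.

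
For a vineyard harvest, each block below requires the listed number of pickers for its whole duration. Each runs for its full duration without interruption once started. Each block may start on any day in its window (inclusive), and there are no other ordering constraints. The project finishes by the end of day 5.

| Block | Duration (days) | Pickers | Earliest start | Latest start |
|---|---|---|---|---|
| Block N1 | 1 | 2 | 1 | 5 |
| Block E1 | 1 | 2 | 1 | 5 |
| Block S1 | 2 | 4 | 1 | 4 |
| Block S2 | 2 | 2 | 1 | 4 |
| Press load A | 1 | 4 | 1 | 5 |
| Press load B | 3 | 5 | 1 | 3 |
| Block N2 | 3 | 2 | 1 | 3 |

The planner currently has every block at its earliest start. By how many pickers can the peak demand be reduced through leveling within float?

12

Early-start peak: d1:21  d2:13  d3:7  d4:0  d5:0 ⇒ 21.
Leveled (Block N1@1, Block E1@1, Block S1@1, Block S2@2, Press load A@5, Press load B@3, Block N2@2): d1:8  d2:8  d3:9  d4:7  d5:9 ⇒ 9.
Reduction 21 − 9 = 12.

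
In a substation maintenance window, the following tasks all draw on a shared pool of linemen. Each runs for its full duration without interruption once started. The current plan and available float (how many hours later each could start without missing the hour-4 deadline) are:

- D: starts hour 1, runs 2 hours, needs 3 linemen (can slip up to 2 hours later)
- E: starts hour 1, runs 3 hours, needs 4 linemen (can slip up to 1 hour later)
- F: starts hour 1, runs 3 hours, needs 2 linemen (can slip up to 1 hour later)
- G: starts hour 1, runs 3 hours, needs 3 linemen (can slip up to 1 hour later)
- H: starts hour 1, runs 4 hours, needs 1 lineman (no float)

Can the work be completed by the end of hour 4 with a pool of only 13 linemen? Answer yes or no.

Schedule D@1, E@1, F@1, G@1, H@1: h1:13  h2:13  h3:10  h4:1 — peak 13 ≤ 13.

yes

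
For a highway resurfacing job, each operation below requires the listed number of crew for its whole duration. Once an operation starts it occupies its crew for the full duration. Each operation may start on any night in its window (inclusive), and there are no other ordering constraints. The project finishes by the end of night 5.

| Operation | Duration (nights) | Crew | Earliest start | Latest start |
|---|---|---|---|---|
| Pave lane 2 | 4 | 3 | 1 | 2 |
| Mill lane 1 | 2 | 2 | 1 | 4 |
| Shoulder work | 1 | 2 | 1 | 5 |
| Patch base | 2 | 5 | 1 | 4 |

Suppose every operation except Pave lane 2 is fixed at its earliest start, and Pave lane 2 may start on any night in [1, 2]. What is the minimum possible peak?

Pave lane 2@1: n1:12  n2:10  n3:3  n4:3  n5:0 → peak 12
Pave lane 2@2: n1:9  n2:10  n3:3  n4:3  n5:3 → peak 10
Best is Pave lane 2@2, peak 10.

10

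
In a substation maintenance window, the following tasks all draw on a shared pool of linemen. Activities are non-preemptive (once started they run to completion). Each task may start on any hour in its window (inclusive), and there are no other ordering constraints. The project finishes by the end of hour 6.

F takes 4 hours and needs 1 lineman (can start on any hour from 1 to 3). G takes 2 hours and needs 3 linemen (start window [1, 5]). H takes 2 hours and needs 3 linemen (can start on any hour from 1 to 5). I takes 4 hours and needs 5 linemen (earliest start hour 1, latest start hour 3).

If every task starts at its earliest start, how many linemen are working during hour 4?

At early start, hour 4 has: F, I.
Demand: 1 + 5 = 6.

6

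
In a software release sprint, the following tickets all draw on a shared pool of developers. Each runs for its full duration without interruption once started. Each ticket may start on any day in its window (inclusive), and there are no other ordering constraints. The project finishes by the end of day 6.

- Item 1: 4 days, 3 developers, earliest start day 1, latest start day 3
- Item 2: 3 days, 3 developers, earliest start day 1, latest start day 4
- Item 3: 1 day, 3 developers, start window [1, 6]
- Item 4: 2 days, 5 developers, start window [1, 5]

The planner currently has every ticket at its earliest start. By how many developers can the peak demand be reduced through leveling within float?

Early-start peak: d1:14  d2:11  d3:6  d4:3  d5:0  d6:0 ⇒ 14.
Leveled (Item 1@1, Item 2@1, Item 3@4, Item 4@5): d1:6  d2:6  d3:6  d4:6  d5:5  d6:5 ⇒ 6.
Reduction 14 − 6 = 8.

8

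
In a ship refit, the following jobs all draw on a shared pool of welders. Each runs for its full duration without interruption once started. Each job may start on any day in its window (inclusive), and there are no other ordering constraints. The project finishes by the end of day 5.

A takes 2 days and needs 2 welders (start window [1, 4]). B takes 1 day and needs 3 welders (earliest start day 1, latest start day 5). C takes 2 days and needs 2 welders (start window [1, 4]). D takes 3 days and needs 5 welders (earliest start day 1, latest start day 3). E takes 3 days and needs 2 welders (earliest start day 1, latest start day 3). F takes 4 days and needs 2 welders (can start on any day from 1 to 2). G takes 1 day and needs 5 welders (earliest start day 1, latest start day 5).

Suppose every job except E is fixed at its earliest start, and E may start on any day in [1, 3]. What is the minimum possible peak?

19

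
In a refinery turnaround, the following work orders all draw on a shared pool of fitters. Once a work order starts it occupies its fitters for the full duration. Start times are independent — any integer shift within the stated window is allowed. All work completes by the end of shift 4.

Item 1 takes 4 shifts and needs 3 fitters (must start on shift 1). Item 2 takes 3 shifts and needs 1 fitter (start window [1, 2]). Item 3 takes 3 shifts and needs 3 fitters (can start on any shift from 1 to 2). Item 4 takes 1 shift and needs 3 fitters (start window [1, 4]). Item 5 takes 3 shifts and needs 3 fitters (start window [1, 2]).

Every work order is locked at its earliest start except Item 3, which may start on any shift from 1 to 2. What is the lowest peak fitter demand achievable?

10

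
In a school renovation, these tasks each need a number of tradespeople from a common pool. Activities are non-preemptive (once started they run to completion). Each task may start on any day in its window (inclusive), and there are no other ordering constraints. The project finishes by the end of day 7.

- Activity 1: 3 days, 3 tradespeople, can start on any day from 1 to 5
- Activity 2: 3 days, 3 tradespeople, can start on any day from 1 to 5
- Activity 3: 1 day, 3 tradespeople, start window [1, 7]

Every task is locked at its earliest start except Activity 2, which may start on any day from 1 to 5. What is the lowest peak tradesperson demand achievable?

6

Activity 2@1: d1:9  d2:6  d3:6  d4:0  d5:0  d6:0  d7:0 → peak 9
Activity 2@2: d1:6  d2:6  d3:6  d4:3  d5:0  d6:0  d7:0 → peak 6
Activity 2@3: d1:6  d2:3  d3:6  d4:3  d5:3  d6:0  d7:0 → peak 6
Activity 2@4: d1:6  d2:3  d3:3  d4:3  d5:3  d6:3  d7:0 → peak 6
Activity 2@5: d1:6  d2:3  d3:3  d4:0  d5:3  d6:3  d7:3 → peak 6
Best is Activity 2@2, peak 6.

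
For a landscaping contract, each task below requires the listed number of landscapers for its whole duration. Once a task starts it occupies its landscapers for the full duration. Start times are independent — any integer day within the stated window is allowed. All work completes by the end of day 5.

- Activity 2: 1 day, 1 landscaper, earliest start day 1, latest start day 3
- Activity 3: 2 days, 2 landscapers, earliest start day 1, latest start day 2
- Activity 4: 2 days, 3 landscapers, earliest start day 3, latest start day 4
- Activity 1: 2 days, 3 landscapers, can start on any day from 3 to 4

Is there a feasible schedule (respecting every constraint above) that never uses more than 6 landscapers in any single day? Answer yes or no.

yes

Schedule Activity 2@1, Activity 3@1, Activity 4@3, Activity 1@3: d1:3  d2:2  d3:6  d4:6  d5:0 — peak 6 ≤ 6.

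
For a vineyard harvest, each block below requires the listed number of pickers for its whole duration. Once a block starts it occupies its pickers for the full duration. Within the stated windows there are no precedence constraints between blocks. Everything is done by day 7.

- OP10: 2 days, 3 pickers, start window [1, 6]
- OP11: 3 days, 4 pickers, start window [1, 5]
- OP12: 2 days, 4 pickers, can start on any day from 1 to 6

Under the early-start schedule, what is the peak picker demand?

11

Early-start schedule: OP10@1, OP11@1, OP12@1.
Load per day: day 1: 11, day 2: 11, day 3: 4, day 4: 0, day 5: 0, day 6: 0, day 7: 0.
Peak is 11.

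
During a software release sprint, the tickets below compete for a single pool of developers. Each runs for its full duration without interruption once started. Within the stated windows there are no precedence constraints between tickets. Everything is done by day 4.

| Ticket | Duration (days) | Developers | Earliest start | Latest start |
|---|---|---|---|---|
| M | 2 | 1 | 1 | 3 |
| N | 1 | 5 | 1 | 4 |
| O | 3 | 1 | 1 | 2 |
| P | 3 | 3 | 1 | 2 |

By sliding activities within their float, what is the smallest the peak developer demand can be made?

5

Early-start (M@1, N@1, O@1, P@1) gives peak 10: d1:10  d2:5  d3:4  d4:0.
Shift N→4.
Schedule M@1, N@4, O@1, P@1: d1:5  d2:5  d3:4  d4:5 — peak 5.
Total developer-days = 19 over 4 days ⇒ peak ≥ ⌈19/4⌉ = 5, so 5 is optimal.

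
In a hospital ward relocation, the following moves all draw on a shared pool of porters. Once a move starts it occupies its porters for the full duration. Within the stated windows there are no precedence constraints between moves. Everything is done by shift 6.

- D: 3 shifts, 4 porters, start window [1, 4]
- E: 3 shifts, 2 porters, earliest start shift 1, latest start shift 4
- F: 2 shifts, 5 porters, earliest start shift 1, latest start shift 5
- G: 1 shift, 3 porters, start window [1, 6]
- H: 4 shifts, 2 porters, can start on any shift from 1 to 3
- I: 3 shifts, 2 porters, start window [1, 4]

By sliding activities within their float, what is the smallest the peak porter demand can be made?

8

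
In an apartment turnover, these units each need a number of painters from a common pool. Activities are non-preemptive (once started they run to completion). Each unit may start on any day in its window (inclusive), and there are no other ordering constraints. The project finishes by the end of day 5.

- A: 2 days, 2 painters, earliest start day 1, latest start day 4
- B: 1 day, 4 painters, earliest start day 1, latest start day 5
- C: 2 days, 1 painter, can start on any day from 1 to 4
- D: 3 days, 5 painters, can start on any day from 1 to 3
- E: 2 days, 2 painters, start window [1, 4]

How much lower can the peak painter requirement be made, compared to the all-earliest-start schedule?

Early-start peak: d1:14  d2:10  d3:5  d4:0  d5:0 ⇒ 14.
Leveled (A@1, B@1, C@1, D@3, E@2): d1:7  d2:5  d3:7  d4:5  d5:5 ⇒ 7.
Reduction 14 − 7 = 7.

7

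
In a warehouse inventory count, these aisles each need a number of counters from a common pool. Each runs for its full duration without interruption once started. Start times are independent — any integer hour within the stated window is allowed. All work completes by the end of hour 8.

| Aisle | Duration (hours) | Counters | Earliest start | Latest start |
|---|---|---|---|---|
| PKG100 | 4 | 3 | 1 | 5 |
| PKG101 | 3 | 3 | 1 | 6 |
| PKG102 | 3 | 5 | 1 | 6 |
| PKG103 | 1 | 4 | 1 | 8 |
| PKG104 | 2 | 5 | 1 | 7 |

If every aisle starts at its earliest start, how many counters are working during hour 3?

At early start, hour 3 has: PKG100, PKG101, PKG102.
Demand: 3 + 3 + 5 = 11.

11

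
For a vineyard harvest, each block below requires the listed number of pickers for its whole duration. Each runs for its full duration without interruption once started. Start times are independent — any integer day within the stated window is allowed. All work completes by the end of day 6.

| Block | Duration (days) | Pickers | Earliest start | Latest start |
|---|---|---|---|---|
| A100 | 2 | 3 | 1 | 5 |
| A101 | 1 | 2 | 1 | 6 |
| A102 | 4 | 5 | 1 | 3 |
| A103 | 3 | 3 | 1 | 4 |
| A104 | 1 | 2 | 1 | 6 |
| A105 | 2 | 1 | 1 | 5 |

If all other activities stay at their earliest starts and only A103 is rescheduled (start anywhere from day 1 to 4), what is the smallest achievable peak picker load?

13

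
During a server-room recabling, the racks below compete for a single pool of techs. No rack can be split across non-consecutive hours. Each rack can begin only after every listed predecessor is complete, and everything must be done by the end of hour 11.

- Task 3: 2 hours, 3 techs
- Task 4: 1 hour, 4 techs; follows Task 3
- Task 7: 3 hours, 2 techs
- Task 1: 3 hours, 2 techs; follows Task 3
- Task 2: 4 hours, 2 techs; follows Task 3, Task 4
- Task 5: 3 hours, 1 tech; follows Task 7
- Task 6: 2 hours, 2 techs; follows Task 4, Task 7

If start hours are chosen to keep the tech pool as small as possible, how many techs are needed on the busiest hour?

4

Early-start (Task 3@1, Task 4@3, Task 7@1, Task 1@3, Task 2@4, Task 5@4, Task 6@4) gives peak 8: h1:5  h2:5  h3:8  h4:7  h5:7  h6:3  h7:2  h8:0  h9:0  h10:0  h11:0.
Shift Task 7→4, Task 1→4, Task 2→7, Task 5→7, Task 6→10.
Schedule Task 3@1, Task 4@3, Task 7@4, Task 1@4, Task 2@7, Task 5@7, Task 6@10: h1:3  h2:3  h3:4  h4:4  h5:4  h6:4  h7:3  h8:3  h9:3  h10:4  h11:2 — peak 4.
Total tech-hours = 37 over 11 hours ⇒ peak ≥ ⌈37/11⌉ = 4, so 4 is optimal.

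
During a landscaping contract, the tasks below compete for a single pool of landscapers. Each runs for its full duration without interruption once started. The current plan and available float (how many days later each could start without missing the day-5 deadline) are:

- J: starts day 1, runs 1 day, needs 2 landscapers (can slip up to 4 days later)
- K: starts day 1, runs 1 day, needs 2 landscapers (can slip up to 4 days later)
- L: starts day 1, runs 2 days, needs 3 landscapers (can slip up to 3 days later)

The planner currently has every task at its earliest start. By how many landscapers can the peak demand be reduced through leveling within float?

4

Early-start peak: d1:7  d2:3  d3:0  d4:0  d5:0 ⇒ 7.
Leveled (J@1, K@2, L@3): d1:2  d2:2  d3:3  d4:3  d5:0 ⇒ 3.
Reduction 7 − 3 = 4.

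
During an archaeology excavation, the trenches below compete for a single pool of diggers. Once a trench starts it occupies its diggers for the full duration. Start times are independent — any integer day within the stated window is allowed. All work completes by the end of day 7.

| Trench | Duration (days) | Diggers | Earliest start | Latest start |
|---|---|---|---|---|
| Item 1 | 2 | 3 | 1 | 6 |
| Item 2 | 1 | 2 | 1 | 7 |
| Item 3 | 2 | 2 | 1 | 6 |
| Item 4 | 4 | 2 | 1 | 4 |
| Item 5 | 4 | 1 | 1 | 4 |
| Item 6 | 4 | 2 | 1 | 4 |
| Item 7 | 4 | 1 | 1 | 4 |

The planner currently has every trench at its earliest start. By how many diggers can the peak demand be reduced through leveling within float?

7

Early-start peak: d1:13  d2:11  d3:6  d4:6  d5:0  d6:0  d7:0 ⇒ 13.
Leveled (Item 1@1, Item 2@1, Item 3@2, Item 4@3, Item 5@1, Item 6@4, Item 7@3): d1:6  d2:6  d3:6  d4:6  d5:5  d6:5  d7:2 ⇒ 6.
Reduction 13 − 6 = 7.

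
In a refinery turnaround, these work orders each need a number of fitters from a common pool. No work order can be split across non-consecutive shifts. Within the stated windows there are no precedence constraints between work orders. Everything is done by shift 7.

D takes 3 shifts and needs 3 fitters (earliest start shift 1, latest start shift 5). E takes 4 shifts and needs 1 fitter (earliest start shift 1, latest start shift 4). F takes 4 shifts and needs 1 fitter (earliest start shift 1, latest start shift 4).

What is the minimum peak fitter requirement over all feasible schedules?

Early-start (D@1, E@1, F@1) gives peak 5: s1:5  s2:5  s3:5  s4:2  s5:0  s6:0  s7:0.
Shift E→4, F→4.
Schedule D@1, E@4, F@4: s1:3  s2:3  s3:3  s4:2  s5:2  s6:2  s7:2 — peak 3.
Total fitter-shifts = 17 over 7 shifts ⇒ peak ≥ ⌈17/7⌉ = 3, so 3 is optimal.

3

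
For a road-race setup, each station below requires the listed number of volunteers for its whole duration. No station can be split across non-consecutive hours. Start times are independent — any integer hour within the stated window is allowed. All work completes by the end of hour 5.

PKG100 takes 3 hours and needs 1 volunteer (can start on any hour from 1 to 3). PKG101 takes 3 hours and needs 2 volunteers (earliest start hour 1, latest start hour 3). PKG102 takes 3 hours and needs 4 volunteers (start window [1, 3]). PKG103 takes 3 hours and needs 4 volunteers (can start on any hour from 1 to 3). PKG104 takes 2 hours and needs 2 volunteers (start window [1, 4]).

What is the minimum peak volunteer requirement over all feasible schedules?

11

Early-start (PKG100@1, PKG101@1, PKG102@1, PKG103@1, PKG104@1) gives peak 13: h1:13  h2:13  h3:11  h4:0  h5:0.
Shift PKG104→4.
Schedule PKG100@1, PKG101@1, PKG102@1, PKG103@1, PKG104@4: h1:11  h2:11  h3:11  h4:2  h5:2 — peak 11.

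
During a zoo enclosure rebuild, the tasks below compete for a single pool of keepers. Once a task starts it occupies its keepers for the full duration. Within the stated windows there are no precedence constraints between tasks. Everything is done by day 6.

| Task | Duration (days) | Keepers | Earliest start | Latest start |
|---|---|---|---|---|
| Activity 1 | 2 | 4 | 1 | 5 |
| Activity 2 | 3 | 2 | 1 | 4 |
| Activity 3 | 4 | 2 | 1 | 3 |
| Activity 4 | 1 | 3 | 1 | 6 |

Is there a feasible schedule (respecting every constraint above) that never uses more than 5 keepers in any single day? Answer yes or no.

yes

Schedule Activity 1@1, Activity 2@3, Activity 3@3, Activity 4@6: d1:4  d2:4  d3:4  d4:4  d5:4  d6:5 — peak 5 ≤ 5.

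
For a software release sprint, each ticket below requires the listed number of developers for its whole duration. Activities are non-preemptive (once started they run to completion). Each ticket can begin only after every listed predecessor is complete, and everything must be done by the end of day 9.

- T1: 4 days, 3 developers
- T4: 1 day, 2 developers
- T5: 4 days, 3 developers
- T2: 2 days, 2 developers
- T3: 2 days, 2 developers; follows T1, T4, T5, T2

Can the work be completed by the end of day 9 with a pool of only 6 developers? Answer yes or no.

Schedule T1@1, T4@1, T5@2, T2@5, T3@7: d1:5  d2:6  d3:6  d4:6  d5:5  d6:2  d7:2  d8:2  d9:0 — peak 6 ≤ 6.

yes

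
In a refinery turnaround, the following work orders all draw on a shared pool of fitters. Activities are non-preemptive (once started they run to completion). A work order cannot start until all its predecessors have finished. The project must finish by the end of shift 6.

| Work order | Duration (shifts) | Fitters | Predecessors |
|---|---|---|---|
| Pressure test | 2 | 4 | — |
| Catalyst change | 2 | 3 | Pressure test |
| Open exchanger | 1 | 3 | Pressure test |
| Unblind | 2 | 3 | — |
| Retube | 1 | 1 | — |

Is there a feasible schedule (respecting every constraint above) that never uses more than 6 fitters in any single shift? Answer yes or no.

Schedule Pressure test@1, Catalyst change@3, Open exchanger@3, Unblind@4, Retube@1: s1:5  s2:4  s3:6  s4:6  s5:3  s6:0 — peak 6 ≤ 6.

yes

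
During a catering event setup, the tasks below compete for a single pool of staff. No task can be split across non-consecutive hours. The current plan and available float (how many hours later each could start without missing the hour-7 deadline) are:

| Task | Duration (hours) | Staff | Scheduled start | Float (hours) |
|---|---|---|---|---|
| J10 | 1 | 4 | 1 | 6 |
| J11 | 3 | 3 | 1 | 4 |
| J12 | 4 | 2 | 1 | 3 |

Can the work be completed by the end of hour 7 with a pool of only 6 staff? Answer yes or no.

Schedule J10@1, J11@2, J12@2: h1:4  h2:5  h3:5  h4:5  h5:2  h6:0  h7:0 — peak 5 ≤ 6.

yes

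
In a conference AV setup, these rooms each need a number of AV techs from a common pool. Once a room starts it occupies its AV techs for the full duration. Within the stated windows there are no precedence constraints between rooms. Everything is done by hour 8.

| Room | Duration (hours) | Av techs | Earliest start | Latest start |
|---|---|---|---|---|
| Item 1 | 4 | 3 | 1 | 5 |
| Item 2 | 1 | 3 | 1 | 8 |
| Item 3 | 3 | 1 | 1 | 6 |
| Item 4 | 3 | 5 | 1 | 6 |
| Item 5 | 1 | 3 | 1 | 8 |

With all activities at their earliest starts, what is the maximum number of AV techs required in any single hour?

Early-start schedule: Item 1@1, Item 2@1, Item 3@1, Item 4@1, Item 5@1.
Load per hour: hour 1: 15, hour 2: 9, hour 3: 9, hour 4: 3, hour 5: 0, hour 6: 0, hour 7: 0, hour 8: 0.
Peak is 15.

15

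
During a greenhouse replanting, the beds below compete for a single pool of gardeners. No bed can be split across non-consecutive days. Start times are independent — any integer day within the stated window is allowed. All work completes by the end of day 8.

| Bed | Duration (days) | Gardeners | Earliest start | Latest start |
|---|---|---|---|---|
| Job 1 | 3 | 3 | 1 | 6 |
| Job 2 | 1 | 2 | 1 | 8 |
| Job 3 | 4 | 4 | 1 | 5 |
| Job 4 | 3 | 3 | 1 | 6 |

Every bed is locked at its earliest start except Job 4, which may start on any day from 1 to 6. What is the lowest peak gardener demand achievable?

Job 4@1: d1:12  d2:10  d3:10  d4:4  d5:0  d6:0  d7:0  d8:0 → peak 12
Job 4@2: d1:9  d2:10  d3:10  d4:7  d5:0  d6:0  d7:0  d8:0 → peak 10
Job 4@3: d1:9  d2:7  d3:10  d4:7  d5:3  d6:0  d7:0  d8:0 → peak 10
Job 4@4: d1:9  d2:7  d3:7  d4:7  d5:3  d6:3  d7:0  d8:0 → peak 9
Job 4@5: d1:9  d2:7  d3:7  d4:4  d5:3  d6:3  d7:3  d8:0 → peak 9
Job 4@6: d1:9  d2:7  d3:7  d4:4  d5:0  d6:3  d7:3  d8:3 → peak 9
Best is Job 4@4, peak 9.

9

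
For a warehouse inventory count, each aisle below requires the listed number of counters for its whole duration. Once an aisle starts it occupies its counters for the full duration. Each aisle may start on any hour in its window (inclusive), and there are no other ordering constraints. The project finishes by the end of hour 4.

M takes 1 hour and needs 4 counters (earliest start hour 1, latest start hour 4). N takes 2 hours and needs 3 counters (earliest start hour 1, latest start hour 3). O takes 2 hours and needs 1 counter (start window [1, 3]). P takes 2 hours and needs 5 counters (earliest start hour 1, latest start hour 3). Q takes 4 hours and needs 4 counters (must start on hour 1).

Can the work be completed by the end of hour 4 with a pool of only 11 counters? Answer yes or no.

Schedule M@1, N@1, O@2, P@3, Q@1: h1:11  h2:8  h3:10  h4:9 — peak 11 ≤ 11.

yes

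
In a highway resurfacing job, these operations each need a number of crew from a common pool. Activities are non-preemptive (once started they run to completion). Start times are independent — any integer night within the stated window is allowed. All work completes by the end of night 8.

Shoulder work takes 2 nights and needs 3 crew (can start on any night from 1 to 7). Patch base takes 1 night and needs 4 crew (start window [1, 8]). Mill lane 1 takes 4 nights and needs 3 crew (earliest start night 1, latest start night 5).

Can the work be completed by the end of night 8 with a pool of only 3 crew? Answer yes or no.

The minimum achievable peak is 4; 3 < 4, so no feasible schedule stays within the cap.

no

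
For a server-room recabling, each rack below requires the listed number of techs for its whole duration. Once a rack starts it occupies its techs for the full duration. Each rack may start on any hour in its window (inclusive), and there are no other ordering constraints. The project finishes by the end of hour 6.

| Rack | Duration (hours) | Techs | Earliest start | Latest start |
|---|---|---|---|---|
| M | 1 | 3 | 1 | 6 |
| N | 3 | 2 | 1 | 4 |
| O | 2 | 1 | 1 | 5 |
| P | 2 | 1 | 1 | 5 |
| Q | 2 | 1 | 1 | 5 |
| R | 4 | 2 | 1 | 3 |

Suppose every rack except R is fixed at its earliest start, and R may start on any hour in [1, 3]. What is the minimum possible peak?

8

R@1: h1:10  h2:7  h3:4  h4:2  h5:0  h6:0 → peak 10
R@2: h1:8  h2:7  h3:4  h4:2  h5:2  h6:0 → peak 8
R@3: h1:8  h2:5  h3:4  h4:2  h5:2  h6:2 → peak 8
Best is R@2, peak 8.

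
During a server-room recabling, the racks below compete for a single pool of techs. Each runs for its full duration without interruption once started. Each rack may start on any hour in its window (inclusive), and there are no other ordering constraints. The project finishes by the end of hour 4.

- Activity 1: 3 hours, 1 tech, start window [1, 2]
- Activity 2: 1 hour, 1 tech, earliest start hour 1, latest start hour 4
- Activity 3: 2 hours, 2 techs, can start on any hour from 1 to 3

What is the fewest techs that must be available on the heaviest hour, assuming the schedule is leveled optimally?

3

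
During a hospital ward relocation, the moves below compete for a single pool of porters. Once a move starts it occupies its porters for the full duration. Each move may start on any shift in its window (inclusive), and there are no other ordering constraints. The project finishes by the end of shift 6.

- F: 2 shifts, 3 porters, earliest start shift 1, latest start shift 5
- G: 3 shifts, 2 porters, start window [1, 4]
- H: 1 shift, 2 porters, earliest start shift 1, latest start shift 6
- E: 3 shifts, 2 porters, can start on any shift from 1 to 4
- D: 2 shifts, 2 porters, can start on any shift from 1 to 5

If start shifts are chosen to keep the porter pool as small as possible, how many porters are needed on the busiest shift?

Early-start (F@1, G@1, H@1, E@1, D@1) gives peak 11: s1:11  s2:9  s3:4  s4:0  s5:0  s6:0.
Shift H→3, E→4, D→4.
Schedule F@1, G@1, H@3, E@4, D@4: s1:5  s2:5  s3:4  s4:4  s5:4  s6:2 — peak 5.

5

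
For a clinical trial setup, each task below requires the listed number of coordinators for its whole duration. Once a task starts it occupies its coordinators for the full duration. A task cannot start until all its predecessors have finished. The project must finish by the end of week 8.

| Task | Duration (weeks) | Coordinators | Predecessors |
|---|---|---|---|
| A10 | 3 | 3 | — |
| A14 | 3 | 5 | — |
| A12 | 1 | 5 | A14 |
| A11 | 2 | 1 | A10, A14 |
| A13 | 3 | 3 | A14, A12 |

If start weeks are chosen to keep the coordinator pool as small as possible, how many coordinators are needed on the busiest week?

8

Schedule A10@1, A14@1, A12@4, A11@4, A13@5: w1:8  w2:8  w3:8  w4:6  w5:4  w6:3  w7:3  w8:0 — peak 8.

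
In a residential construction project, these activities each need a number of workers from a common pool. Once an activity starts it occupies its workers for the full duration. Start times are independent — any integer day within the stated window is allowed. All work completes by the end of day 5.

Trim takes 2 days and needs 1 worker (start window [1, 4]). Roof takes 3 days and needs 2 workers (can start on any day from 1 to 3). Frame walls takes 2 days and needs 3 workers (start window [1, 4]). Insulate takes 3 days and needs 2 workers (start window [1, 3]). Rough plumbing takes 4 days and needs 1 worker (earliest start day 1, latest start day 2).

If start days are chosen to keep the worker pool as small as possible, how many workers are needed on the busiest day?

5

Early-start (Trim@1, Roof@1, Frame walls@1, Insulate@1, Rough plumbing@1) gives peak 9: d1:9  d2:9  d3:5  d4:1  d5:0.
Shift Roof→3, Insulate→3.
Schedule Trim@1, Roof@3, Frame walls@1, Insulate@3, Rough plumbing@1: d1:5  d2:5  d3:5  d4:5  d5:4 — peak 5.
Total worker-days = 24 over 5 days ⇒ peak ≥ ⌈24/5⌉ = 5, so 5 is optimal.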